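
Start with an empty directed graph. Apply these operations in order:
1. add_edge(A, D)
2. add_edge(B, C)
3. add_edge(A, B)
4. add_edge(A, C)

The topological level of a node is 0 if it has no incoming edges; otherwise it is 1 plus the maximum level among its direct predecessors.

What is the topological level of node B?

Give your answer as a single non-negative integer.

Op 1: add_edge(A, D). Edges now: 1
Op 2: add_edge(B, C). Edges now: 2
Op 3: add_edge(A, B). Edges now: 3
Op 4: add_edge(A, C). Edges now: 4
Compute levels (Kahn BFS):
  sources (in-degree 0): A
  process A: level=0
    A->B: in-degree(B)=0, level(B)=1, enqueue
    A->C: in-degree(C)=1, level(C)>=1
    A->D: in-degree(D)=0, level(D)=1, enqueue
  process B: level=1
    B->C: in-degree(C)=0, level(C)=2, enqueue
  process D: level=1
  process C: level=2
All levels: A:0, B:1, C:2, D:1
level(B) = 1

Answer: 1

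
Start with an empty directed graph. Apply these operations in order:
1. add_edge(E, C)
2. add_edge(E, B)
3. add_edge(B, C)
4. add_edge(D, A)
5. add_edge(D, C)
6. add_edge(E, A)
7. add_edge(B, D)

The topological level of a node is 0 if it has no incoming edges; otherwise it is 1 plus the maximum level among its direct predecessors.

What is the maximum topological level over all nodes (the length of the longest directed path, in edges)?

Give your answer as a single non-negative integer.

Answer: 3

Derivation:
Op 1: add_edge(E, C). Edges now: 1
Op 2: add_edge(E, B). Edges now: 2
Op 3: add_edge(B, C). Edges now: 3
Op 4: add_edge(D, A). Edges now: 4
Op 5: add_edge(D, C). Edges now: 5
Op 6: add_edge(E, A). Edges now: 6
Op 7: add_edge(B, D). Edges now: 7
Compute levels (Kahn BFS):
  sources (in-degree 0): E
  process E: level=0
    E->A: in-degree(A)=1, level(A)>=1
    E->B: in-degree(B)=0, level(B)=1, enqueue
    E->C: in-degree(C)=2, level(C)>=1
  process B: level=1
    B->C: in-degree(C)=1, level(C)>=2
    B->D: in-degree(D)=0, level(D)=2, enqueue
  process D: level=2
    D->A: in-degree(A)=0, level(A)=3, enqueue
    D->C: in-degree(C)=0, level(C)=3, enqueue
  process A: level=3
  process C: level=3
All levels: A:3, B:1, C:3, D:2, E:0
max level = 3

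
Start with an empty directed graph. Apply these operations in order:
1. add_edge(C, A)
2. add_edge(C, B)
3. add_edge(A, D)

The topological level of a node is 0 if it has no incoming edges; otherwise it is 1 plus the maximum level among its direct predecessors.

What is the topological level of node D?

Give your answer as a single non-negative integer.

Op 1: add_edge(C, A). Edges now: 1
Op 2: add_edge(C, B). Edges now: 2
Op 3: add_edge(A, D). Edges now: 3
Compute levels (Kahn BFS):
  sources (in-degree 0): C
  process C: level=0
    C->A: in-degree(A)=0, level(A)=1, enqueue
    C->B: in-degree(B)=0, level(B)=1, enqueue
  process A: level=1
    A->D: in-degree(D)=0, level(D)=2, enqueue
  process B: level=1
  process D: level=2
All levels: A:1, B:1, C:0, D:2
level(D) = 2

Answer: 2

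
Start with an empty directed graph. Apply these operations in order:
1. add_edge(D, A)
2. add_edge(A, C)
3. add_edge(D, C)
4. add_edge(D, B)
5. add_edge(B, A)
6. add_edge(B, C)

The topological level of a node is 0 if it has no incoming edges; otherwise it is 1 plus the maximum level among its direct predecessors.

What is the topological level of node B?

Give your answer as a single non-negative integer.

Answer: 1

Derivation:
Op 1: add_edge(D, A). Edges now: 1
Op 2: add_edge(A, C). Edges now: 2
Op 3: add_edge(D, C). Edges now: 3
Op 4: add_edge(D, B). Edges now: 4
Op 5: add_edge(B, A). Edges now: 5
Op 6: add_edge(B, C). Edges now: 6
Compute levels (Kahn BFS):
  sources (in-degree 0): D
  process D: level=0
    D->A: in-degree(A)=1, level(A)>=1
    D->B: in-degree(B)=0, level(B)=1, enqueue
    D->C: in-degree(C)=2, level(C)>=1
  process B: level=1
    B->A: in-degree(A)=0, level(A)=2, enqueue
    B->C: in-degree(C)=1, level(C)>=2
  process A: level=2
    A->C: in-degree(C)=0, level(C)=3, enqueue
  process C: level=3
All levels: A:2, B:1, C:3, D:0
level(B) = 1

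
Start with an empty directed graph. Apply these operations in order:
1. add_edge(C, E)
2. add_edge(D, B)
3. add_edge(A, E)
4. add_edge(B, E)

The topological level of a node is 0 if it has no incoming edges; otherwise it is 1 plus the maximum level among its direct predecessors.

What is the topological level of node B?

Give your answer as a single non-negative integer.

Answer: 1

Derivation:
Op 1: add_edge(C, E). Edges now: 1
Op 2: add_edge(D, B). Edges now: 2
Op 3: add_edge(A, E). Edges now: 3
Op 4: add_edge(B, E). Edges now: 4
Compute levels (Kahn BFS):
  sources (in-degree 0): A, C, D
  process A: level=0
    A->E: in-degree(E)=2, level(E)>=1
  process C: level=0
    C->E: in-degree(E)=1, level(E)>=1
  process D: level=0
    D->B: in-degree(B)=0, level(B)=1, enqueue
  process B: level=1
    B->E: in-degree(E)=0, level(E)=2, enqueue
  process E: level=2
All levels: A:0, B:1, C:0, D:0, E:2
level(B) = 1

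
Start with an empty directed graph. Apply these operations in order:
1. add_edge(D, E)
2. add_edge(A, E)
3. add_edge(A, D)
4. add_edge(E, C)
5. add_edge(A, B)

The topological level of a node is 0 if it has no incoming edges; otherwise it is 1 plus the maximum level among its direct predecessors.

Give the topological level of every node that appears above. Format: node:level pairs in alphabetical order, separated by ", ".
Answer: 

Answer: A:0, B:1, C:3, D:1, E:2

Derivation:
Op 1: add_edge(D, E). Edges now: 1
Op 2: add_edge(A, E). Edges now: 2
Op 3: add_edge(A, D). Edges now: 3
Op 4: add_edge(E, C). Edges now: 4
Op 5: add_edge(A, B). Edges now: 5
Compute levels (Kahn BFS):
  sources (in-degree 0): A
  process A: level=0
    A->B: in-degree(B)=0, level(B)=1, enqueue
    A->D: in-degree(D)=0, level(D)=1, enqueue
    A->E: in-degree(E)=1, level(E)>=1
  process B: level=1
  process D: level=1
    D->E: in-degree(E)=0, level(E)=2, enqueue
  process E: level=2
    E->C: in-degree(C)=0, level(C)=3, enqueue
  process C: level=3
All levels: A:0, B:1, C:3, D:1, E:2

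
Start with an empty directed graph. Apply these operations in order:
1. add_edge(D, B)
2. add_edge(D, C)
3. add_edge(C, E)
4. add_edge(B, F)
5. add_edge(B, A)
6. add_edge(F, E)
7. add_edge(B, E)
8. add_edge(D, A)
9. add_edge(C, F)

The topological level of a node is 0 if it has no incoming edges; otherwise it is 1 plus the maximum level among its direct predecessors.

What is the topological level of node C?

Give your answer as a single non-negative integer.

Answer: 1

Derivation:
Op 1: add_edge(D, B). Edges now: 1
Op 2: add_edge(D, C). Edges now: 2
Op 3: add_edge(C, E). Edges now: 3
Op 4: add_edge(B, F). Edges now: 4
Op 5: add_edge(B, A). Edges now: 5
Op 6: add_edge(F, E). Edges now: 6
Op 7: add_edge(B, E). Edges now: 7
Op 8: add_edge(D, A). Edges now: 8
Op 9: add_edge(C, F). Edges now: 9
Compute levels (Kahn BFS):
  sources (in-degree 0): D
  process D: level=0
    D->A: in-degree(A)=1, level(A)>=1
    D->B: in-degree(B)=0, level(B)=1, enqueue
    D->C: in-degree(C)=0, level(C)=1, enqueue
  process B: level=1
    B->A: in-degree(A)=0, level(A)=2, enqueue
    B->E: in-degree(E)=2, level(E)>=2
    B->F: in-degree(F)=1, level(F)>=2
  process C: level=1
    C->E: in-degree(E)=1, level(E)>=2
    C->F: in-degree(F)=0, level(F)=2, enqueue
  process A: level=2
  process F: level=2
    F->E: in-degree(E)=0, level(E)=3, enqueue
  process E: level=3
All levels: A:2, B:1, C:1, D:0, E:3, F:2
level(C) = 1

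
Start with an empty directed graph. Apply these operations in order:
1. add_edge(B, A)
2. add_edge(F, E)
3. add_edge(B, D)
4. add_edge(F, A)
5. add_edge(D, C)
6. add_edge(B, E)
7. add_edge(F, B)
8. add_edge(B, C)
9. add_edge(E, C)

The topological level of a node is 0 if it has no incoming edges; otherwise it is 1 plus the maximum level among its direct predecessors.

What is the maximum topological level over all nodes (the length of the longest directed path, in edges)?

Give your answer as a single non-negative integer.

Answer: 3

Derivation:
Op 1: add_edge(B, A). Edges now: 1
Op 2: add_edge(F, E). Edges now: 2
Op 3: add_edge(B, D). Edges now: 3
Op 4: add_edge(F, A). Edges now: 4
Op 5: add_edge(D, C). Edges now: 5
Op 6: add_edge(B, E). Edges now: 6
Op 7: add_edge(F, B). Edges now: 7
Op 8: add_edge(B, C). Edges now: 8
Op 9: add_edge(E, C). Edges now: 9
Compute levels (Kahn BFS):
  sources (in-degree 0): F
  process F: level=0
    F->A: in-degree(A)=1, level(A)>=1
    F->B: in-degree(B)=0, level(B)=1, enqueue
    F->E: in-degree(E)=1, level(E)>=1
  process B: level=1
    B->A: in-degree(A)=0, level(A)=2, enqueue
    B->C: in-degree(C)=2, level(C)>=2
    B->D: in-degree(D)=0, level(D)=2, enqueue
    B->E: in-degree(E)=0, level(E)=2, enqueue
  process A: level=2
  process D: level=2
    D->C: in-degree(C)=1, level(C)>=3
  process E: level=2
    E->C: in-degree(C)=0, level(C)=3, enqueue
  process C: level=3
All levels: A:2, B:1, C:3, D:2, E:2, F:0
max level = 3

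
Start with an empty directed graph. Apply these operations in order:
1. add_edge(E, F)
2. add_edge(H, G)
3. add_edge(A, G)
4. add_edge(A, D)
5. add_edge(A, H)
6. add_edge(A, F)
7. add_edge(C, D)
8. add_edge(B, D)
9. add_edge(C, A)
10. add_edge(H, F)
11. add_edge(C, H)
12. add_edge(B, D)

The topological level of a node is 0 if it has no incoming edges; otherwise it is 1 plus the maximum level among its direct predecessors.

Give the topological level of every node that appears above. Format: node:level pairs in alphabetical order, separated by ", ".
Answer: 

Answer: A:1, B:0, C:0, D:2, E:0, F:3, G:3, H:2

Derivation:
Op 1: add_edge(E, F). Edges now: 1
Op 2: add_edge(H, G). Edges now: 2
Op 3: add_edge(A, G). Edges now: 3
Op 4: add_edge(A, D). Edges now: 4
Op 5: add_edge(A, H). Edges now: 5
Op 6: add_edge(A, F). Edges now: 6
Op 7: add_edge(C, D). Edges now: 7
Op 8: add_edge(B, D). Edges now: 8
Op 9: add_edge(C, A). Edges now: 9
Op 10: add_edge(H, F). Edges now: 10
Op 11: add_edge(C, H). Edges now: 11
Op 12: add_edge(B, D) (duplicate, no change). Edges now: 11
Compute levels (Kahn BFS):
  sources (in-degree 0): B, C, E
  process B: level=0
    B->D: in-degree(D)=2, level(D)>=1
  process C: level=0
    C->A: in-degree(A)=0, level(A)=1, enqueue
    C->D: in-degree(D)=1, level(D)>=1
    C->H: in-degree(H)=1, level(H)>=1
  process E: level=0
    E->F: in-degree(F)=2, level(F)>=1
  process A: level=1
    A->D: in-degree(D)=0, level(D)=2, enqueue
    A->F: in-degree(F)=1, level(F)>=2
    A->G: in-degree(G)=1, level(G)>=2
    A->H: in-degree(H)=0, level(H)=2, enqueue
  process D: level=2
  process H: level=2
    H->F: in-degree(F)=0, level(F)=3, enqueue
    H->G: in-degree(G)=0, level(G)=3, enqueue
  process F: level=3
  process G: level=3
All levels: A:1, B:0, C:0, D:2, E:0, F:3, G:3, H:2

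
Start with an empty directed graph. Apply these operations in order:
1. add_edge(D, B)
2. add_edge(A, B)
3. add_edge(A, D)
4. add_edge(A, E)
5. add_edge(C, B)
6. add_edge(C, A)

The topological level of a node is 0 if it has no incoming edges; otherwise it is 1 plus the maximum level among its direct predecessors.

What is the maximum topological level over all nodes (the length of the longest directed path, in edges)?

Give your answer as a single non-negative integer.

Op 1: add_edge(D, B). Edges now: 1
Op 2: add_edge(A, B). Edges now: 2
Op 3: add_edge(A, D). Edges now: 3
Op 4: add_edge(A, E). Edges now: 4
Op 5: add_edge(C, B). Edges now: 5
Op 6: add_edge(C, A). Edges now: 6
Compute levels (Kahn BFS):
  sources (in-degree 0): C
  process C: level=0
    C->A: in-degree(A)=0, level(A)=1, enqueue
    C->B: in-degree(B)=2, level(B)>=1
  process A: level=1
    A->B: in-degree(B)=1, level(B)>=2
    A->D: in-degree(D)=0, level(D)=2, enqueue
    A->E: in-degree(E)=0, level(E)=2, enqueue
  process D: level=2
    D->B: in-degree(B)=0, level(B)=3, enqueue
  process E: level=2
  process B: level=3
All levels: A:1, B:3, C:0, D:2, E:2
max level = 3

Answer: 3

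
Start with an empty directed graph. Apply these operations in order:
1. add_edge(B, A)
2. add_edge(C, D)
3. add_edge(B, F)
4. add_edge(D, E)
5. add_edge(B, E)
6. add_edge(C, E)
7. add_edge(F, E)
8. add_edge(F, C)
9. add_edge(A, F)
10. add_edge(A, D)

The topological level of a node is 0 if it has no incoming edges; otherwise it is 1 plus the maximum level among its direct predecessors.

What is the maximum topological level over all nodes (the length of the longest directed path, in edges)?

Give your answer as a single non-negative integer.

Op 1: add_edge(B, A). Edges now: 1
Op 2: add_edge(C, D). Edges now: 2
Op 3: add_edge(B, F). Edges now: 3
Op 4: add_edge(D, E). Edges now: 4
Op 5: add_edge(B, E). Edges now: 5
Op 6: add_edge(C, E). Edges now: 6
Op 7: add_edge(F, E). Edges now: 7
Op 8: add_edge(F, C). Edges now: 8
Op 9: add_edge(A, F). Edges now: 9
Op 10: add_edge(A, D). Edges now: 10
Compute levels (Kahn BFS):
  sources (in-degree 0): B
  process B: level=0
    B->A: in-degree(A)=0, level(A)=1, enqueue
    B->E: in-degree(E)=3, level(E)>=1
    B->F: in-degree(F)=1, level(F)>=1
  process A: level=1
    A->D: in-degree(D)=1, level(D)>=2
    A->F: in-degree(F)=0, level(F)=2, enqueue
  process F: level=2
    F->C: in-degree(C)=0, level(C)=3, enqueue
    F->E: in-degree(E)=2, level(E)>=3
  process C: level=3
    C->D: in-degree(D)=0, level(D)=4, enqueue
    C->E: in-degree(E)=1, level(E)>=4
  process D: level=4
    D->E: in-degree(E)=0, level(E)=5, enqueue
  process E: level=5
All levels: A:1, B:0, C:3, D:4, E:5, F:2
max level = 5

Answer: 5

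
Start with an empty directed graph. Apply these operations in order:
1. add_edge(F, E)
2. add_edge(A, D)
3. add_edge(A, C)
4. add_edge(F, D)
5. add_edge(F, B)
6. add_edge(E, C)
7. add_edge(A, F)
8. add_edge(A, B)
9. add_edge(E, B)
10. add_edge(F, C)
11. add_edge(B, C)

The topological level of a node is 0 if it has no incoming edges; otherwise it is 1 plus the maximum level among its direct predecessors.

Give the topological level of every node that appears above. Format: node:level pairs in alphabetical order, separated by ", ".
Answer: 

Op 1: add_edge(F, E). Edges now: 1
Op 2: add_edge(A, D). Edges now: 2
Op 3: add_edge(A, C). Edges now: 3
Op 4: add_edge(F, D). Edges now: 4
Op 5: add_edge(F, B). Edges now: 5
Op 6: add_edge(E, C). Edges now: 6
Op 7: add_edge(A, F). Edges now: 7
Op 8: add_edge(A, B). Edges now: 8
Op 9: add_edge(E, B). Edges now: 9
Op 10: add_edge(F, C). Edges now: 10
Op 11: add_edge(B, C). Edges now: 11
Compute levels (Kahn BFS):
  sources (in-degree 0): A
  process A: level=0
    A->B: in-degree(B)=2, level(B)>=1
    A->C: in-degree(C)=3, level(C)>=1
    A->D: in-degree(D)=1, level(D)>=1
    A->F: in-degree(F)=0, level(F)=1, enqueue
  process F: level=1
    F->B: in-degree(B)=1, level(B)>=2
    F->C: in-degree(C)=2, level(C)>=2
    F->D: in-degree(D)=0, level(D)=2, enqueue
    F->E: in-degree(E)=0, level(E)=2, enqueue
  process D: level=2
  process E: level=2
    E->B: in-degree(B)=0, level(B)=3, enqueue
    E->C: in-degree(C)=1, level(C)>=3
  process B: level=3
    B->C: in-degree(C)=0, level(C)=4, enqueue
  process C: level=4
All levels: A:0, B:3, C:4, D:2, E:2, F:1

Answer: A:0, B:3, C:4, D:2, E:2, F:1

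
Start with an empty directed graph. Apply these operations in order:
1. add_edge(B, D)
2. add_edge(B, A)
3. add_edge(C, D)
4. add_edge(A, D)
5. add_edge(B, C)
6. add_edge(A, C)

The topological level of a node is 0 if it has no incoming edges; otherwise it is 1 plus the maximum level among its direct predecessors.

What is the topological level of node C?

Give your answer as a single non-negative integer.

Answer: 2

Derivation:
Op 1: add_edge(B, D). Edges now: 1
Op 2: add_edge(B, A). Edges now: 2
Op 3: add_edge(C, D). Edges now: 3
Op 4: add_edge(A, D). Edges now: 4
Op 5: add_edge(B, C). Edges now: 5
Op 6: add_edge(A, C). Edges now: 6
Compute levels (Kahn BFS):
  sources (in-degree 0): B
  process B: level=0
    B->A: in-degree(A)=0, level(A)=1, enqueue
    B->C: in-degree(C)=1, level(C)>=1
    B->D: in-degree(D)=2, level(D)>=1
  process A: level=1
    A->C: in-degree(C)=0, level(C)=2, enqueue
    A->D: in-degree(D)=1, level(D)>=2
  process C: level=2
    C->D: in-degree(D)=0, level(D)=3, enqueue
  process D: level=3
All levels: A:1, B:0, C:2, D:3
level(C) = 2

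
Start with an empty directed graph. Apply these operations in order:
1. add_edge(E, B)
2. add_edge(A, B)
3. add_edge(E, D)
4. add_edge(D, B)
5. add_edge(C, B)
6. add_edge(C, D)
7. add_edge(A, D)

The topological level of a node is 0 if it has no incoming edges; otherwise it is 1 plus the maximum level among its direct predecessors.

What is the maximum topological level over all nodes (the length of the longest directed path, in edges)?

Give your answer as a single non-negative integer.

Op 1: add_edge(E, B). Edges now: 1
Op 2: add_edge(A, B). Edges now: 2
Op 3: add_edge(E, D). Edges now: 3
Op 4: add_edge(D, B). Edges now: 4
Op 5: add_edge(C, B). Edges now: 5
Op 6: add_edge(C, D). Edges now: 6
Op 7: add_edge(A, D). Edges now: 7
Compute levels (Kahn BFS):
  sources (in-degree 0): A, C, E
  process A: level=0
    A->B: in-degree(B)=3, level(B)>=1
    A->D: in-degree(D)=2, level(D)>=1
  process C: level=0
    C->B: in-degree(B)=2, level(B)>=1
    C->D: in-degree(D)=1, level(D)>=1
  process E: level=0
    E->B: in-degree(B)=1, level(B)>=1
    E->D: in-degree(D)=0, level(D)=1, enqueue
  process D: level=1
    D->B: in-degree(B)=0, level(B)=2, enqueue
  process B: level=2
All levels: A:0, B:2, C:0, D:1, E:0
max level = 2

Answer: 2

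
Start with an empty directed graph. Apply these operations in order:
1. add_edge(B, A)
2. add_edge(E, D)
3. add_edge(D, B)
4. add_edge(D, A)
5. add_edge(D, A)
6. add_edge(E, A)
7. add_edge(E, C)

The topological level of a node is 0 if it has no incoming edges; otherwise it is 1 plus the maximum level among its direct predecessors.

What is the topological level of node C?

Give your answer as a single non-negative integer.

Op 1: add_edge(B, A). Edges now: 1
Op 2: add_edge(E, D). Edges now: 2
Op 3: add_edge(D, B). Edges now: 3
Op 4: add_edge(D, A). Edges now: 4
Op 5: add_edge(D, A) (duplicate, no change). Edges now: 4
Op 6: add_edge(E, A). Edges now: 5
Op 7: add_edge(E, C). Edges now: 6
Compute levels (Kahn BFS):
  sources (in-degree 0): E
  process E: level=0
    E->A: in-degree(A)=2, level(A)>=1
    E->C: in-degree(C)=0, level(C)=1, enqueue
    E->D: in-degree(D)=0, level(D)=1, enqueue
  process C: level=1
  process D: level=1
    D->A: in-degree(A)=1, level(A)>=2
    D->B: in-degree(B)=0, level(B)=2, enqueue
  process B: level=2
    B->A: in-degree(A)=0, level(A)=3, enqueue
  process A: level=3
All levels: A:3, B:2, C:1, D:1, E:0
level(C) = 1

Answer: 1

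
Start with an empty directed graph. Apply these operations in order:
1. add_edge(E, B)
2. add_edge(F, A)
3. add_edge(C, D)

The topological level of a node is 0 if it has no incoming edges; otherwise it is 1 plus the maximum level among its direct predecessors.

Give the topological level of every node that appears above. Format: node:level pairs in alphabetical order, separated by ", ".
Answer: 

Answer: A:1, B:1, C:0, D:1, E:0, F:0

Derivation:
Op 1: add_edge(E, B). Edges now: 1
Op 2: add_edge(F, A). Edges now: 2
Op 3: add_edge(C, D). Edges now: 3
Compute levels (Kahn BFS):
  sources (in-degree 0): C, E, F
  process C: level=0
    C->D: in-degree(D)=0, level(D)=1, enqueue
  process E: level=0
    E->B: in-degree(B)=0, level(B)=1, enqueue
  process F: level=0
    F->A: in-degree(A)=0, level(A)=1, enqueue
  process D: level=1
  process B: level=1
  process A: level=1
All levels: A:1, B:1, C:0, D:1, E:0, F:0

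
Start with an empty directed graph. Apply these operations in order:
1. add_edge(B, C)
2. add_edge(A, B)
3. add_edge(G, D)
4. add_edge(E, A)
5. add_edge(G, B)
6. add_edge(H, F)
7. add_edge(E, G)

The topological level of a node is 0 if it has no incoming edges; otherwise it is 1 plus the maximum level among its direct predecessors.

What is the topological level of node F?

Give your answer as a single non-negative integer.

Answer: 1

Derivation:
Op 1: add_edge(B, C). Edges now: 1
Op 2: add_edge(A, B). Edges now: 2
Op 3: add_edge(G, D). Edges now: 3
Op 4: add_edge(E, A). Edges now: 4
Op 5: add_edge(G, B). Edges now: 5
Op 6: add_edge(H, F). Edges now: 6
Op 7: add_edge(E, G). Edges now: 7
Compute levels (Kahn BFS):
  sources (in-degree 0): E, H
  process E: level=0
    E->A: in-degree(A)=0, level(A)=1, enqueue
    E->G: in-degree(G)=0, level(G)=1, enqueue
  process H: level=0
    H->F: in-degree(F)=0, level(F)=1, enqueue
  process A: level=1
    A->B: in-degree(B)=1, level(B)>=2
  process G: level=1
    G->B: in-degree(B)=0, level(B)=2, enqueue
    G->D: in-degree(D)=0, level(D)=2, enqueue
  process F: level=1
  process B: level=2
    B->C: in-degree(C)=0, level(C)=3, enqueue
  process D: level=2
  process C: level=3
All levels: A:1, B:2, C:3, D:2, E:0, F:1, G:1, H:0
level(F) = 1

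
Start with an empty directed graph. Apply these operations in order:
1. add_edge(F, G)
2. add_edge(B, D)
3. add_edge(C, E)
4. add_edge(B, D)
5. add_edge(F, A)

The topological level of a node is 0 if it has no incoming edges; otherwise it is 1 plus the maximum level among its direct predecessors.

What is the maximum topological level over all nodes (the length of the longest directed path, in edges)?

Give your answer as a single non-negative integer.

Op 1: add_edge(F, G). Edges now: 1
Op 2: add_edge(B, D). Edges now: 2
Op 3: add_edge(C, E). Edges now: 3
Op 4: add_edge(B, D) (duplicate, no change). Edges now: 3
Op 5: add_edge(F, A). Edges now: 4
Compute levels (Kahn BFS):
  sources (in-degree 0): B, C, F
  process B: level=0
    B->D: in-degree(D)=0, level(D)=1, enqueue
  process C: level=0
    C->E: in-degree(E)=0, level(E)=1, enqueue
  process F: level=0
    F->A: in-degree(A)=0, level(A)=1, enqueue
    F->G: in-degree(G)=0, level(G)=1, enqueue
  process D: level=1
  process E: level=1
  process A: level=1
  process G: level=1
All levels: A:1, B:0, C:0, D:1, E:1, F:0, G:1
max level = 1

Answer: 1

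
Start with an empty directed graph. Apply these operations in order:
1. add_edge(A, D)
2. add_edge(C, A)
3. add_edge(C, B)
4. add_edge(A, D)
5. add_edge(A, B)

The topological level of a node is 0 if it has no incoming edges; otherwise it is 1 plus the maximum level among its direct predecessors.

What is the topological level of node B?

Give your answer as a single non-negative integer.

Answer: 2

Derivation:
Op 1: add_edge(A, D). Edges now: 1
Op 2: add_edge(C, A). Edges now: 2
Op 3: add_edge(C, B). Edges now: 3
Op 4: add_edge(A, D) (duplicate, no change). Edges now: 3
Op 5: add_edge(A, B). Edges now: 4
Compute levels (Kahn BFS):
  sources (in-degree 0): C
  process C: level=0
    C->A: in-degree(A)=0, level(A)=1, enqueue
    C->B: in-degree(B)=1, level(B)>=1
  process A: level=1
    A->B: in-degree(B)=0, level(B)=2, enqueue
    A->D: in-degree(D)=0, level(D)=2, enqueue
  process B: level=2
  process D: level=2
All levels: A:1, B:2, C:0, D:2
level(B) = 2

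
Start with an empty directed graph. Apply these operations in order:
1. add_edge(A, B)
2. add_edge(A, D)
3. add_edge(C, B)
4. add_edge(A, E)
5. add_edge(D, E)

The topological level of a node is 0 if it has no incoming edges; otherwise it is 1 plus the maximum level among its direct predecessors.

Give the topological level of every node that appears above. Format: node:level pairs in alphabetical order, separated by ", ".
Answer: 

Answer: A:0, B:1, C:0, D:1, E:2

Derivation:
Op 1: add_edge(A, B). Edges now: 1
Op 2: add_edge(A, D). Edges now: 2
Op 3: add_edge(C, B). Edges now: 3
Op 4: add_edge(A, E). Edges now: 4
Op 5: add_edge(D, E). Edges now: 5
Compute levels (Kahn BFS):
  sources (in-degree 0): A, C
  process A: level=0
    A->B: in-degree(B)=1, level(B)>=1
    A->D: in-degree(D)=0, level(D)=1, enqueue
    A->E: in-degree(E)=1, level(E)>=1
  process C: level=0
    C->B: in-degree(B)=0, level(B)=1, enqueue
  process D: level=1
    D->E: in-degree(E)=0, level(E)=2, enqueue
  process B: level=1
  process E: level=2
All levels: A:0, B:1, C:0, D:1, E:2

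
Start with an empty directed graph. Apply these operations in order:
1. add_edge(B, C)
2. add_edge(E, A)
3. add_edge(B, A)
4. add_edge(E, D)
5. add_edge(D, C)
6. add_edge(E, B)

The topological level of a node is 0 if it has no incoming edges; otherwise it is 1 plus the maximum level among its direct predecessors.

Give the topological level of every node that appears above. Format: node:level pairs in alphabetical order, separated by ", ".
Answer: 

Answer: A:2, B:1, C:2, D:1, E:0

Derivation:
Op 1: add_edge(B, C). Edges now: 1
Op 2: add_edge(E, A). Edges now: 2
Op 3: add_edge(B, A). Edges now: 3
Op 4: add_edge(E, D). Edges now: 4
Op 5: add_edge(D, C). Edges now: 5
Op 6: add_edge(E, B). Edges now: 6
Compute levels (Kahn BFS):
  sources (in-degree 0): E
  process E: level=0
    E->A: in-degree(A)=1, level(A)>=1
    E->B: in-degree(B)=0, level(B)=1, enqueue
    E->D: in-degree(D)=0, level(D)=1, enqueue
  process B: level=1
    B->A: in-degree(A)=0, level(A)=2, enqueue
    B->C: in-degree(C)=1, level(C)>=2
  process D: level=1
    D->C: in-degree(C)=0, level(C)=2, enqueue
  process A: level=2
  process C: level=2
All levels: A:2, B:1, C:2, D:1, E:0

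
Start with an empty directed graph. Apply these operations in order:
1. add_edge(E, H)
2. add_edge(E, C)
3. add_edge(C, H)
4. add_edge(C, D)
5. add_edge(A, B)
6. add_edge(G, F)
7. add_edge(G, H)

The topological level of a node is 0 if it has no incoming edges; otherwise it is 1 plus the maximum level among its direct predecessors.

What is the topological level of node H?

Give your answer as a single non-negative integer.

Answer: 2

Derivation:
Op 1: add_edge(E, H). Edges now: 1
Op 2: add_edge(E, C). Edges now: 2
Op 3: add_edge(C, H). Edges now: 3
Op 4: add_edge(C, D). Edges now: 4
Op 5: add_edge(A, B). Edges now: 5
Op 6: add_edge(G, F). Edges now: 6
Op 7: add_edge(G, H). Edges now: 7
Compute levels (Kahn BFS):
  sources (in-degree 0): A, E, G
  process A: level=0
    A->B: in-degree(B)=0, level(B)=1, enqueue
  process E: level=0
    E->C: in-degree(C)=0, level(C)=1, enqueue
    E->H: in-degree(H)=2, level(H)>=1
  process G: level=0
    G->F: in-degree(F)=0, level(F)=1, enqueue
    G->H: in-degree(H)=1, level(H)>=1
  process B: level=1
  process C: level=1
    C->D: in-degree(D)=0, level(D)=2, enqueue
    C->H: in-degree(H)=0, level(H)=2, enqueue
  process F: level=1
  process D: level=2
  process H: level=2
All levels: A:0, B:1, C:1, D:2, E:0, F:1, G:0, H:2
level(H) = 2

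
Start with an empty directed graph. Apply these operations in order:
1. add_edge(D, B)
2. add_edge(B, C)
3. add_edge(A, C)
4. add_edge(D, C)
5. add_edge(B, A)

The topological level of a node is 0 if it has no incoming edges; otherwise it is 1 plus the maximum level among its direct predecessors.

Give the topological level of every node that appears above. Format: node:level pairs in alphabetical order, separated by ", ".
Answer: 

Op 1: add_edge(D, B). Edges now: 1
Op 2: add_edge(B, C). Edges now: 2
Op 3: add_edge(A, C). Edges now: 3
Op 4: add_edge(D, C). Edges now: 4
Op 5: add_edge(B, A). Edges now: 5
Compute levels (Kahn BFS):
  sources (in-degree 0): D
  process D: level=0
    D->B: in-degree(B)=0, level(B)=1, enqueue
    D->C: in-degree(C)=2, level(C)>=1
  process B: level=1
    B->A: in-degree(A)=0, level(A)=2, enqueue
    B->C: in-degree(C)=1, level(C)>=2
  process A: level=2
    A->C: in-degree(C)=0, level(C)=3, enqueue
  process C: level=3
All levels: A:2, B:1, C:3, D:0

Answer: A:2, B:1, C:3, D:0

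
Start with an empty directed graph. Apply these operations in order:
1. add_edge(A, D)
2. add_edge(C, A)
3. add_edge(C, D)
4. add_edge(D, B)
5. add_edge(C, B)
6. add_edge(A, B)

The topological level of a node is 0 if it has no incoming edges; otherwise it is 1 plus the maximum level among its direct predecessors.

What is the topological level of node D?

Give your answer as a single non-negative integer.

Answer: 2

Derivation:
Op 1: add_edge(A, D). Edges now: 1
Op 2: add_edge(C, A). Edges now: 2
Op 3: add_edge(C, D). Edges now: 3
Op 4: add_edge(D, B). Edges now: 4
Op 5: add_edge(C, B). Edges now: 5
Op 6: add_edge(A, B). Edges now: 6
Compute levels (Kahn BFS):
  sources (in-degree 0): C
  process C: level=0
    C->A: in-degree(A)=0, level(A)=1, enqueue
    C->B: in-degree(B)=2, level(B)>=1
    C->D: in-degree(D)=1, level(D)>=1
  process A: level=1
    A->B: in-degree(B)=1, level(B)>=2
    A->D: in-degree(D)=0, level(D)=2, enqueue
  process D: level=2
    D->B: in-degree(B)=0, level(B)=3, enqueue
  process B: level=3
All levels: A:1, B:3, C:0, D:2
level(D) = 2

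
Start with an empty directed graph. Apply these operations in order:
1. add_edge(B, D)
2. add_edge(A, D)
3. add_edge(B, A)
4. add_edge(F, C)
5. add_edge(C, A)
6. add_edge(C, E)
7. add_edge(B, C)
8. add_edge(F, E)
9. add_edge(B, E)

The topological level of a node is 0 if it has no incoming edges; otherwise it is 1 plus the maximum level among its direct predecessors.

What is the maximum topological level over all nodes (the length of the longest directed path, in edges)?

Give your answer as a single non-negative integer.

Op 1: add_edge(B, D). Edges now: 1
Op 2: add_edge(A, D). Edges now: 2
Op 3: add_edge(B, A). Edges now: 3
Op 4: add_edge(F, C). Edges now: 4
Op 5: add_edge(C, A). Edges now: 5
Op 6: add_edge(C, E). Edges now: 6
Op 7: add_edge(B, C). Edges now: 7
Op 8: add_edge(F, E). Edges now: 8
Op 9: add_edge(B, E). Edges now: 9
Compute levels (Kahn BFS):
  sources (in-degree 0): B, F
  process B: level=0
    B->A: in-degree(A)=1, level(A)>=1
    B->C: in-degree(C)=1, level(C)>=1
    B->D: in-degree(D)=1, level(D)>=1
    B->E: in-degree(E)=2, level(E)>=1
  process F: level=0
    F->C: in-degree(C)=0, level(C)=1, enqueue
    F->E: in-degree(E)=1, level(E)>=1
  process C: level=1
    C->A: in-degree(A)=0, level(A)=2, enqueue
    C->E: in-degree(E)=0, level(E)=2, enqueue
  process A: level=2
    A->D: in-degree(D)=0, level(D)=3, enqueue
  process E: level=2
  process D: level=3
All levels: A:2, B:0, C:1, D:3, E:2, F:0
max level = 3

Answer: 3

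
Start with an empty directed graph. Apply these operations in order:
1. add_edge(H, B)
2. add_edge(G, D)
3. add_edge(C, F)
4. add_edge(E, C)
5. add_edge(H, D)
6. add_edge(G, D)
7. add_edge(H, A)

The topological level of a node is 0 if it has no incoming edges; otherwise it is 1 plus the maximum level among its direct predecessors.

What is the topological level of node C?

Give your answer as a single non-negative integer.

Answer: 1

Derivation:
Op 1: add_edge(H, B). Edges now: 1
Op 2: add_edge(G, D). Edges now: 2
Op 3: add_edge(C, F). Edges now: 3
Op 4: add_edge(E, C). Edges now: 4
Op 5: add_edge(H, D). Edges now: 5
Op 6: add_edge(G, D) (duplicate, no change). Edges now: 5
Op 7: add_edge(H, A). Edges now: 6
Compute levels (Kahn BFS):
  sources (in-degree 0): E, G, H
  process E: level=0
    E->C: in-degree(C)=0, level(C)=1, enqueue
  process G: level=0
    G->D: in-degree(D)=1, level(D)>=1
  process H: level=0
    H->A: in-degree(A)=0, level(A)=1, enqueue
    H->B: in-degree(B)=0, level(B)=1, enqueue
    H->D: in-degree(D)=0, level(D)=1, enqueue
  process C: level=1
    C->F: in-degree(F)=0, level(F)=2, enqueue
  process A: level=1
  process B: level=1
  process D: level=1
  process F: level=2
All levels: A:1, B:1, C:1, D:1, E:0, F:2, G:0, H:0
level(C) = 1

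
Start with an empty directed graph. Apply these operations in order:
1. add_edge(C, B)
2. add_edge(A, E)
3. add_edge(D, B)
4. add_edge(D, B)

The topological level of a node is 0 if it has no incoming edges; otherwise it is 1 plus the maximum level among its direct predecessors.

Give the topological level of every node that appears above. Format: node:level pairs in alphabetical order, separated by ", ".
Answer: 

Op 1: add_edge(C, B). Edges now: 1
Op 2: add_edge(A, E). Edges now: 2
Op 3: add_edge(D, B). Edges now: 3
Op 4: add_edge(D, B) (duplicate, no change). Edges now: 3
Compute levels (Kahn BFS):
  sources (in-degree 0): A, C, D
  process A: level=0
    A->E: in-degree(E)=0, level(E)=1, enqueue
  process C: level=0
    C->B: in-degree(B)=1, level(B)>=1
  process D: level=0
    D->B: in-degree(B)=0, level(B)=1, enqueue
  process E: level=1
  process B: level=1
All levels: A:0, B:1, C:0, D:0, E:1

Answer: A:0, B:1, C:0, D:0, E:1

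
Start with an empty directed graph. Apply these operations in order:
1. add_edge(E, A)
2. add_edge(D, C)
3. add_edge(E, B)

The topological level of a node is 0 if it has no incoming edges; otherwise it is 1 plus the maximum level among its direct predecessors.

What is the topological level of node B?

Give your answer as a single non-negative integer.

Op 1: add_edge(E, A). Edges now: 1
Op 2: add_edge(D, C). Edges now: 2
Op 3: add_edge(E, B). Edges now: 3
Compute levels (Kahn BFS):
  sources (in-degree 0): D, E
  process D: level=0
    D->C: in-degree(C)=0, level(C)=1, enqueue
  process E: level=0
    E->A: in-degree(A)=0, level(A)=1, enqueue
    E->B: in-degree(B)=0, level(B)=1, enqueue
  process C: level=1
  process A: level=1
  process B: level=1
All levels: A:1, B:1, C:1, D:0, E:0
level(B) = 1

Answer: 1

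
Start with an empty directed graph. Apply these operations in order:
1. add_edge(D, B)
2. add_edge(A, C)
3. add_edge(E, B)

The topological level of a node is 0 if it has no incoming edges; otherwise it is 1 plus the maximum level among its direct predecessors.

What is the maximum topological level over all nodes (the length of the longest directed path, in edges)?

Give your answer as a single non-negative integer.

Op 1: add_edge(D, B). Edges now: 1
Op 2: add_edge(A, C). Edges now: 2
Op 3: add_edge(E, B). Edges now: 3
Compute levels (Kahn BFS):
  sources (in-degree 0): A, D, E
  process A: level=0
    A->C: in-degree(C)=0, level(C)=1, enqueue
  process D: level=0
    D->B: in-degree(B)=1, level(B)>=1
  process E: level=0
    E->B: in-degree(B)=0, level(B)=1, enqueue
  process C: level=1
  process B: level=1
All levels: A:0, B:1, C:1, D:0, E:0
max level = 1

Answer: 1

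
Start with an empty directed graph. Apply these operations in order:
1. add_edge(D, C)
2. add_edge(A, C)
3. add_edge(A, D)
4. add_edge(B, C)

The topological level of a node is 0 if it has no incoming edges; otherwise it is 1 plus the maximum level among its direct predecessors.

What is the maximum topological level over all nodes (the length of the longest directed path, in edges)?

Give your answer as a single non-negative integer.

Answer: 2

Derivation:
Op 1: add_edge(D, C). Edges now: 1
Op 2: add_edge(A, C). Edges now: 2
Op 3: add_edge(A, D). Edges now: 3
Op 4: add_edge(B, C). Edges now: 4
Compute levels (Kahn BFS):
  sources (in-degree 0): A, B
  process A: level=0
    A->C: in-degree(C)=2, level(C)>=1
    A->D: in-degree(D)=0, level(D)=1, enqueue
  process B: level=0
    B->C: in-degree(C)=1, level(C)>=1
  process D: level=1
    D->C: in-degree(C)=0, level(C)=2, enqueue
  process C: level=2
All levels: A:0, B:0, C:2, D:1
max level = 2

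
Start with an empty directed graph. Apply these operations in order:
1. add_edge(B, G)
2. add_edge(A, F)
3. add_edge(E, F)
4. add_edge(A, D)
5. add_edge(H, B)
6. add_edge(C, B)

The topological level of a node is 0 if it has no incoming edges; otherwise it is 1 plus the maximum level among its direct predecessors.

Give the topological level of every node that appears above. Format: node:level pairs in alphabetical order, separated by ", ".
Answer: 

Op 1: add_edge(B, G). Edges now: 1
Op 2: add_edge(A, F). Edges now: 2
Op 3: add_edge(E, F). Edges now: 3
Op 4: add_edge(A, D). Edges now: 4
Op 5: add_edge(H, B). Edges now: 5
Op 6: add_edge(C, B). Edges now: 6
Compute levels (Kahn BFS):
  sources (in-degree 0): A, C, E, H
  process A: level=0
    A->D: in-degree(D)=0, level(D)=1, enqueue
    A->F: in-degree(F)=1, level(F)>=1
  process C: level=0
    C->B: in-degree(B)=1, level(B)>=1
  process E: level=0
    E->F: in-degree(F)=0, level(F)=1, enqueue
  process H: level=0
    H->B: in-degree(B)=0, level(B)=1, enqueue
  process D: level=1
  process F: level=1
  process B: level=1
    B->G: in-degree(G)=0, level(G)=2, enqueue
  process G: level=2
All levels: A:0, B:1, C:0, D:1, E:0, F:1, G:2, H:0

Answer: A:0, B:1, C:0, D:1, E:0, F:1, G:2, H:0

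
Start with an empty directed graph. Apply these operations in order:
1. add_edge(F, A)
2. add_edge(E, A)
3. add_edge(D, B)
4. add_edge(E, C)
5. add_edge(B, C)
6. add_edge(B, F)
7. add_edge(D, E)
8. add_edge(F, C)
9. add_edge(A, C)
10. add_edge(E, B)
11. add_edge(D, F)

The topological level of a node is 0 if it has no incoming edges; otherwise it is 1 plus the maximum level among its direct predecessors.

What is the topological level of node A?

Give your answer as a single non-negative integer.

Answer: 4

Derivation:
Op 1: add_edge(F, A). Edges now: 1
Op 2: add_edge(E, A). Edges now: 2
Op 3: add_edge(D, B). Edges now: 3
Op 4: add_edge(E, C). Edges now: 4
Op 5: add_edge(B, C). Edges now: 5
Op 6: add_edge(B, F). Edges now: 6
Op 7: add_edge(D, E). Edges now: 7
Op 8: add_edge(F, C). Edges now: 8
Op 9: add_edge(A, C). Edges now: 9
Op 10: add_edge(E, B). Edges now: 10
Op 11: add_edge(D, F). Edges now: 11
Compute levels (Kahn BFS):
  sources (in-degree 0): D
  process D: level=0
    D->B: in-degree(B)=1, level(B)>=1
    D->E: in-degree(E)=0, level(E)=1, enqueue
    D->F: in-degree(F)=1, level(F)>=1
  process E: level=1
    E->A: in-degree(A)=1, level(A)>=2
    E->B: in-degree(B)=0, level(B)=2, enqueue
    E->C: in-degree(C)=3, level(C)>=2
  process B: level=2
    B->C: in-degree(C)=2, level(C)>=3
    B->F: in-degree(F)=0, level(F)=3, enqueue
  process F: level=3
    F->A: in-degree(A)=0, level(A)=4, enqueue
    F->C: in-degree(C)=1, level(C)>=4
  process A: level=4
    A->C: in-degree(C)=0, level(C)=5, enqueue
  process C: level=5
All levels: A:4, B:2, C:5, D:0, E:1, F:3
level(A) = 4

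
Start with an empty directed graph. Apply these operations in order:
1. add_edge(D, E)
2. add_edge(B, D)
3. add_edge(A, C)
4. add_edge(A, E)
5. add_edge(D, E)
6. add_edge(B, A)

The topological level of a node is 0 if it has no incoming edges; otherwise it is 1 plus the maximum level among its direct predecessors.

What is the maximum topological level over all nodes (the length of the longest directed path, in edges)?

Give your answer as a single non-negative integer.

Op 1: add_edge(D, E). Edges now: 1
Op 2: add_edge(B, D). Edges now: 2
Op 3: add_edge(A, C). Edges now: 3
Op 4: add_edge(A, E). Edges now: 4
Op 5: add_edge(D, E) (duplicate, no change). Edges now: 4
Op 6: add_edge(B, A). Edges now: 5
Compute levels (Kahn BFS):
  sources (in-degree 0): B
  process B: level=0
    B->A: in-degree(A)=0, level(A)=1, enqueue
    B->D: in-degree(D)=0, level(D)=1, enqueue
  process A: level=1
    A->C: in-degree(C)=0, level(C)=2, enqueue
    A->E: in-degree(E)=1, level(E)>=2
  process D: level=1
    D->E: in-degree(E)=0, level(E)=2, enqueue
  process C: level=2
  process E: level=2
All levels: A:1, B:0, C:2, D:1, E:2
max level = 2

Answer: 2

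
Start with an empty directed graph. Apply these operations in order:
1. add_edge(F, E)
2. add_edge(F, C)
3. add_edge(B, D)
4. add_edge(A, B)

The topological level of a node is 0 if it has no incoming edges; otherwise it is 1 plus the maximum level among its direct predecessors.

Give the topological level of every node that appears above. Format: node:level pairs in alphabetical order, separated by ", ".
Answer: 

Op 1: add_edge(F, E). Edges now: 1
Op 2: add_edge(F, C). Edges now: 2
Op 3: add_edge(B, D). Edges now: 3
Op 4: add_edge(A, B). Edges now: 4
Compute levels (Kahn BFS):
  sources (in-degree 0): A, F
  process A: level=0
    A->B: in-degree(B)=0, level(B)=1, enqueue
  process F: level=0
    F->C: in-degree(C)=0, level(C)=1, enqueue
    F->E: in-degree(E)=0, level(E)=1, enqueue
  process B: level=1
    B->D: in-degree(D)=0, level(D)=2, enqueue
  process C: level=1
  process E: level=1
  process D: level=2
All levels: A:0, B:1, C:1, D:2, E:1, F:0

Answer: A:0, B:1, C:1, D:2, E:1, F:0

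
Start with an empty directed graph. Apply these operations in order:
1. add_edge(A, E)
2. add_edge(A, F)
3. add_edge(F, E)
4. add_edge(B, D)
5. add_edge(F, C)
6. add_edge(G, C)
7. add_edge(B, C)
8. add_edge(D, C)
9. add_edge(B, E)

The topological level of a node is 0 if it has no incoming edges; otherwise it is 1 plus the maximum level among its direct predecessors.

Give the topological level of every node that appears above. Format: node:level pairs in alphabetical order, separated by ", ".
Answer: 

Answer: A:0, B:0, C:2, D:1, E:2, F:1, G:0

Derivation:
Op 1: add_edge(A, E). Edges now: 1
Op 2: add_edge(A, F). Edges now: 2
Op 3: add_edge(F, E). Edges now: 3
Op 4: add_edge(B, D). Edges now: 4
Op 5: add_edge(F, C). Edges now: 5
Op 6: add_edge(G, C). Edges now: 6
Op 7: add_edge(B, C). Edges now: 7
Op 8: add_edge(D, C). Edges now: 8
Op 9: add_edge(B, E). Edges now: 9
Compute levels (Kahn BFS):
  sources (in-degree 0): A, B, G
  process A: level=0
    A->E: in-degree(E)=2, level(E)>=1
    A->F: in-degree(F)=0, level(F)=1, enqueue
  process B: level=0
    B->C: in-degree(C)=3, level(C)>=1
    B->D: in-degree(D)=0, level(D)=1, enqueue
    B->E: in-degree(E)=1, level(E)>=1
  process G: level=0
    G->C: in-degree(C)=2, level(C)>=1
  process F: level=1
    F->C: in-degree(C)=1, level(C)>=2
    F->E: in-degree(E)=0, level(E)=2, enqueue
  process D: level=1
    D->C: in-degree(C)=0, level(C)=2, enqueue
  process E: level=2
  process C: level=2
All levels: A:0, B:0, C:2, D:1, E:2, F:1, G:0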